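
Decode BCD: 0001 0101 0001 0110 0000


Each 4-bit group → digit:
  0001 → 1
  0101 → 5
  0001 → 1
  0110 → 6
  0000 → 0
= 15160


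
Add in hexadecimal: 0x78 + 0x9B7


Align and add column by column (LSB to MSB, each column mod 16 with carry):
  0078
+ 09B7
  ----
  col 0: 8(8) + 7(7) + 0 (carry in) = 15 → F(15), carry out 0
  col 1: 7(7) + B(11) + 0 (carry in) = 18 → 2(2), carry out 1
  col 2: 0(0) + 9(9) + 1 (carry in) = 10 → A(10), carry out 0
  col 3: 0(0) + 0(0) + 0 (carry in) = 0 → 0(0), carry out 0
Reading digits MSB→LSB: 0A2F
Strip leading zeros: A2F
= 0xA2F


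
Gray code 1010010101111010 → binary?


Gray code: 1010010101111010
MSB stays the same: 1
Each subsequent bit = prev_binary XOR current_gray:
  B[1] = 1 XOR 0 = 1
  B[2] = 1 XOR 1 = 0
  B[3] = 0 XOR 0 = 0
  B[4] = 0 XOR 0 = 0
  B[5] = 0 XOR 1 = 1
  B[6] = 1 XOR 0 = 1
  B[7] = 1 XOR 1 = 0
  B[8] = 0 XOR 0 = 0
  B[9] = 0 XOR 1 = 1
  B[10] = 1 XOR 1 = 0
  B[11] = 0 XOR 1 = 1
  B[12] = 1 XOR 1 = 0
  B[13] = 0 XOR 0 = 0
  B[14] = 0 XOR 1 = 1
  B[15] = 1 XOR 0 = 1
= 1100011001010011 (50771 decimal)


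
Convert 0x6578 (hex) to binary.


Each hex digit → 4 binary bits:
  6 = 0110
  5 = 0101
  7 = 0111
  8 = 1000
Concatenate: 0110 0101 0111 1000
= 0110010101111000


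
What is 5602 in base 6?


Divide by 6 repeatedly:
5602 ÷ 6 = 933 remainder 4
933 ÷ 6 = 155 remainder 3
155 ÷ 6 = 25 remainder 5
25 ÷ 6 = 4 remainder 1
4 ÷ 6 = 0 remainder 4
Reading remainders bottom-up:
= 41534


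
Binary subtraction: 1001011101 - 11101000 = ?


Align and subtract column by column (LSB to MSB, borrowing when needed):
  1001011101
- 0011101000
  ----------
  col 0: (1 - 0 borrow-in) - 0 → 1 - 0 = 1, borrow out 0
  col 1: (0 - 0 borrow-in) - 0 → 0 - 0 = 0, borrow out 0
  col 2: (1 - 0 borrow-in) - 0 → 1 - 0 = 1, borrow out 0
  col 3: (1 - 0 borrow-in) - 1 → 1 - 1 = 0, borrow out 0
  col 4: (1 - 0 borrow-in) - 0 → 1 - 0 = 1, borrow out 0
  col 5: (0 - 0 borrow-in) - 1 → borrow from next column: (0+2) - 1 = 1, borrow out 1
  col 6: (1 - 1 borrow-in) - 1 → borrow from next column: (0+2) - 1 = 1, borrow out 1
  col 7: (0 - 1 borrow-in) - 1 → borrow from next column: (-1+2) - 1 = 0, borrow out 1
  col 8: (0 - 1 borrow-in) - 0 → borrow from next column: (-1+2) - 0 = 1, borrow out 1
  col 9: (1 - 1 borrow-in) - 0 → 0 - 0 = 0, borrow out 0
Reading bits MSB→LSB: 0101110101
Strip leading zeros: 101110101
= 101110101


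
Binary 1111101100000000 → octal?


Group into 3-bit groups: 001111101100000000
  001 = 1
  111 = 7
  101 = 5
  100 = 4
  000 = 0
  000 = 0
= 0o175400


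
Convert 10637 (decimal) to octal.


Divide by 8 repeatedly:
10637 ÷ 8 = 1329 remainder 5
1329 ÷ 8 = 166 remainder 1
166 ÷ 8 = 20 remainder 6
20 ÷ 8 = 2 remainder 4
2 ÷ 8 = 0 remainder 2
Reading remainders bottom-up:
= 0o24615


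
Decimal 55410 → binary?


Divide by 2 repeatedly:
55410 ÷ 2 = 27705 remainder 0
27705 ÷ 2 = 13852 remainder 1
13852 ÷ 2 = 6926 remainder 0
6926 ÷ 2 = 3463 remainder 0
3463 ÷ 2 = 1731 remainder 1
1731 ÷ 2 = 865 remainder 1
865 ÷ 2 = 432 remainder 1
432 ÷ 2 = 216 remainder 0
216 ÷ 2 = 108 remainder 0
108 ÷ 2 = 54 remainder 0
54 ÷ 2 = 27 remainder 0
27 ÷ 2 = 13 remainder 1
13 ÷ 2 = 6 remainder 1
6 ÷ 2 = 3 remainder 0
3 ÷ 2 = 1 remainder 1
1 ÷ 2 = 0 remainder 1
Reading remainders bottom-up:
= 1101100001110010


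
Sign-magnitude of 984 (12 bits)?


Sign bit: 0 (positive)
Magnitude: 984 = 01111011000
= 001111011000


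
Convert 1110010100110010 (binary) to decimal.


Positional values:
Bit 1: 1 × 2^1 = 2
Bit 4: 1 × 2^4 = 16
Bit 5: 1 × 2^5 = 32
Bit 8: 1 × 2^8 = 256
Bit 10: 1 × 2^10 = 1024
Bit 13: 1 × 2^13 = 8192
Bit 14: 1 × 2^14 = 16384
Bit 15: 1 × 2^15 = 32768
Sum = 2 + 16 + 32 + 256 + 1024 + 8192 + 16384 + 32768
= 58674


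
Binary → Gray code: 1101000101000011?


Binary: 1101000101000011
Gray code: G = B XOR (B >> 1)
B >> 1 = 0110100010100001
1101000101000011 XOR 0110100010100001:
  1 XOR 0 = 1
  1 XOR 1 = 0
  0 XOR 1 = 1
  1 XOR 0 = 1
  0 XOR 1 = 1
  0 XOR 0 = 0
  0 XOR 0 = 0
  1 XOR 0 = 1
  0 XOR 1 = 1
  1 XOR 0 = 1
  0 XOR 1 = 1
  0 XOR 0 = 0
  0 XOR 0 = 0
  0 XOR 0 = 0
  1 XOR 0 = 1
  1 XOR 1 = 0
= 1011100111100010


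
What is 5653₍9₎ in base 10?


Positional values (base 9):
  3 × 9^0 = 3 × 1 = 3
  5 × 9^1 = 5 × 9 = 45
  6 × 9^2 = 6 × 81 = 486
  5 × 9^3 = 5 × 729 = 3645
Sum = 3 + 45 + 486 + 3645
= 4179


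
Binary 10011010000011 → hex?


Group into 4-bit nibbles: 0010011010000011
  0010 = 2
  0110 = 6
  1000 = 8
  0011 = 3
= 0x2683


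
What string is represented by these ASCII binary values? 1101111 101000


Codes (binary): 1101111 101000
Per-code ASCII lookup:
  1101111 = 111  (range 97-122: lowercase, 111 - 97 = 14) → 'o'
  101000 = 40  (special character) → '('
= 'o('


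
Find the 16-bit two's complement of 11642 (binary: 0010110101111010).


Original: 0010110101111010
Step 1 - Invert all bits: 1101001010000101
Step 2 - Add 1: 1101001010000101 + 1
= 1101001010000110 (represents -11642)


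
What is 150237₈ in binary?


Each octal digit → 3 binary bits:
  1 = 001
  5 = 101
  0 = 000
  2 = 010
  3 = 011
  7 = 111
Concatenate: 001 101 000 010 011 111
= 001101000010011111


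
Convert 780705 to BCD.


Each digit → 4-bit binary:
  7 → 0111
  8 → 1000
  0 → 0000
  7 → 0111
  0 → 0000
  5 → 0101
= 0111 1000 0000 0111 0000 0101


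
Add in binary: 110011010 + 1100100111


Align and add column by column (LSB to MSB, carry propagating):
  00110011010
+ 01100100111
  -----------
  col 0: 0 + 1 + 0 (carry in) = 1 → bit 1, carry out 0
  col 1: 1 + 1 + 0 (carry in) = 2 → bit 0, carry out 1
  col 2: 0 + 1 + 1 (carry in) = 2 → bit 0, carry out 1
  col 3: 1 + 0 + 1 (carry in) = 2 → bit 0, carry out 1
  col 4: 1 + 0 + 1 (carry in) = 2 → bit 0, carry out 1
  col 5: 0 + 1 + 1 (carry in) = 2 → bit 0, carry out 1
  col 6: 0 + 0 + 1 (carry in) = 1 → bit 1, carry out 0
  col 7: 1 + 0 + 0 (carry in) = 1 → bit 1, carry out 0
  col 8: 1 + 1 + 0 (carry in) = 2 → bit 0, carry out 1
  col 9: 0 + 1 + 1 (carry in) = 2 → bit 0, carry out 1
  col 10: 0 + 0 + 1 (carry in) = 1 → bit 1, carry out 0
Reading bits MSB→LSB: 10011000001
Strip leading zeros: 10011000001
= 10011000001


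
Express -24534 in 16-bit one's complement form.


Original: 0101111111010110
Invert all bits:
  bit 0: 0 → 1
  bit 1: 1 → 0
  bit 2: 0 → 1
  bit 3: 1 → 0
  bit 4: 1 → 0
  bit 5: 1 → 0
  bit 6: 1 → 0
  bit 7: 1 → 0
  bit 8: 1 → 0
  bit 9: 1 → 0
  bit 10: 0 → 1
  bit 11: 1 → 0
  bit 12: 0 → 1
  bit 13: 1 → 0
  bit 14: 1 → 0
  bit 15: 0 → 1
= 1010000000101001


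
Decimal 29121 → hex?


Divide by 16 repeatedly:
29121 ÷ 16 = 1820 remainder 1 (1)
1820 ÷ 16 = 113 remainder 12 (C)
113 ÷ 16 = 7 remainder 1 (1)
7 ÷ 16 = 0 remainder 7 (7)
Reading remainders bottom-up:
= 0x71C1


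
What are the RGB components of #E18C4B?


Hex: #E18C4B
R = E1₁₆ = 225
G = 8C₁₆ = 140
B = 4B₁₆ = 75
= RGB(225, 140, 75)


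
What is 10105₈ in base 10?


Positional values:
Position 0: 5 × 8^0 = 5
Position 1: 0 × 8^1 = 0
Position 2: 1 × 8^2 = 64
Position 3: 0 × 8^3 = 0
Position 4: 1 × 8^4 = 4096
Sum = 5 + 0 + 64 + 0 + 4096
= 4165


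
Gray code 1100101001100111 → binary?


Gray code: 1100101001100111
MSB stays the same: 1
Each subsequent bit = prev_binary XOR current_gray:
  B[1] = 1 XOR 1 = 0
  B[2] = 0 XOR 0 = 0
  B[3] = 0 XOR 0 = 0
  B[4] = 0 XOR 1 = 1
  B[5] = 1 XOR 0 = 1
  B[6] = 1 XOR 1 = 0
  B[7] = 0 XOR 0 = 0
  B[8] = 0 XOR 0 = 0
  B[9] = 0 XOR 1 = 1
  B[10] = 1 XOR 1 = 0
  B[11] = 0 XOR 0 = 0
  B[12] = 0 XOR 0 = 0
  B[13] = 0 XOR 1 = 1
  B[14] = 1 XOR 1 = 0
  B[15] = 0 XOR 1 = 1
= 1000110001000101 (35909 decimal)


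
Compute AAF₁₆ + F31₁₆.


Align and add column by column (LSB to MSB, each column mod 16 with carry):
  0AAF
+ 0F31
  ----
  col 0: F(15) + 1(1) + 0 (carry in) = 16 → 0(0), carry out 1
  col 1: A(10) + 3(3) + 1 (carry in) = 14 → E(14), carry out 0
  col 2: A(10) + F(15) + 0 (carry in) = 25 → 9(9), carry out 1
  col 3: 0(0) + 0(0) + 1 (carry in) = 1 → 1(1), carry out 0
Reading digits MSB→LSB: 19E0
Strip leading zeros: 19E0
= 0x19E0


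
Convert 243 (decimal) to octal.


Divide by 8 repeatedly:
243 ÷ 8 = 30 remainder 3
30 ÷ 8 = 3 remainder 6
3 ÷ 8 = 0 remainder 3
Reading remainders bottom-up:
= 0o363


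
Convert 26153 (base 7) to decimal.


Positional values (base 7):
  3 × 7^0 = 3 × 1 = 3
  5 × 7^1 = 5 × 7 = 35
  1 × 7^2 = 1 × 49 = 49
  6 × 7^3 = 6 × 343 = 2058
  2 × 7^4 = 2 × 2401 = 4802
Sum = 3 + 35 + 49 + 2058 + 4802
= 6947


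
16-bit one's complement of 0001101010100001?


Original: 0001101010100001
Invert all bits:
  bit 0: 0 → 1
  bit 1: 0 → 1
  bit 2: 0 → 1
  bit 3: 1 → 0
  bit 4: 1 → 0
  bit 5: 0 → 1
  bit 6: 1 → 0
  bit 7: 0 → 1
  bit 8: 1 → 0
  bit 9: 0 → 1
  bit 10: 1 → 0
  bit 11: 0 → 1
  bit 12: 0 → 1
  bit 13: 0 → 1
  bit 14: 0 → 1
  bit 15: 1 → 0
= 1110010101011110


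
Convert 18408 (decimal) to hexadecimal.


Divide by 16 repeatedly:
18408 ÷ 16 = 1150 remainder 8 (8)
1150 ÷ 16 = 71 remainder 14 (E)
71 ÷ 16 = 4 remainder 7 (7)
4 ÷ 16 = 0 remainder 4 (4)
Reading remainders bottom-up:
= 0x47E8


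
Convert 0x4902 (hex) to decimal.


Positional values:
Position 0: 2 × 16^0 = 2 × 1 = 2
Position 1: 0 × 16^1 = 0 × 16 = 0
Position 2: 9 × 16^2 = 9 × 256 = 2304
Position 3: 4 × 16^3 = 4 × 4096 = 16384
Sum = 2 + 0 + 2304 + 16384
= 18690


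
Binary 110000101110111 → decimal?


Positional values:
Bit 0: 1 × 2^0 = 1
Bit 1: 1 × 2^1 = 2
Bit 2: 1 × 2^2 = 4
Bit 4: 1 × 2^4 = 16
Bit 5: 1 × 2^5 = 32
Bit 6: 1 × 2^6 = 64
Bit 8: 1 × 2^8 = 256
Bit 13: 1 × 2^13 = 8192
Bit 14: 1 × 2^14 = 16384
Sum = 1 + 2 + 4 + 16 + 32 + 64 + 256 + 8192 + 16384
= 24951


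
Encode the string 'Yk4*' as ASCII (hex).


String: 'Yk4*'  (4 characters)
Per-character ASCII lookup:
  'Y': uppercase starts at 65: 'Y' = 65 + 24 = 89 → 0x59
  'k': lowercase starts at 97: 'k' = 97 + 10 = 107 → 0x6B
  '4': digits start at 48: '4' = 48 + 4 = 52 → 0x34
  '*': special character: '*' = 42 → 0x2A
= 0x59 0x6B 0x34 0x2A


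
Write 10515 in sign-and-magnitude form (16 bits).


Sign bit: 0 (positive)
Magnitude: 10515 = 010100100010011
= 0010100100010011


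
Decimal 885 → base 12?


Divide by 12 repeatedly:
885 ÷ 12 = 73 remainder 9
73 ÷ 12 = 6 remainder 1
6 ÷ 12 = 0 remainder 6
Reading remainders bottom-up:
= 619


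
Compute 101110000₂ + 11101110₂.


Align and add column by column (LSB to MSB, carry propagating):
  0101110000
+ 0011101110
  ----------
  col 0: 0 + 0 + 0 (carry in) = 0 → bit 0, carry out 0
  col 1: 0 + 1 + 0 (carry in) = 1 → bit 1, carry out 0
  col 2: 0 + 1 + 0 (carry in) = 1 → bit 1, carry out 0
  col 3: 0 + 1 + 0 (carry in) = 1 → bit 1, carry out 0
  col 4: 1 + 0 + 0 (carry in) = 1 → bit 1, carry out 0
  col 5: 1 + 1 + 0 (carry in) = 2 → bit 0, carry out 1
  col 6: 1 + 1 + 1 (carry in) = 3 → bit 1, carry out 1
  col 7: 0 + 1 + 1 (carry in) = 2 → bit 0, carry out 1
  col 8: 1 + 0 + 1 (carry in) = 2 → bit 0, carry out 1
  col 9: 0 + 0 + 1 (carry in) = 1 → bit 1, carry out 0
Reading bits MSB→LSB: 1001011110
Strip leading zeros: 1001011110
= 1001011110


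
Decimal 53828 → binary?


Divide by 2 repeatedly:
53828 ÷ 2 = 26914 remainder 0
26914 ÷ 2 = 13457 remainder 0
13457 ÷ 2 = 6728 remainder 1
6728 ÷ 2 = 3364 remainder 0
3364 ÷ 2 = 1682 remainder 0
1682 ÷ 2 = 841 remainder 0
841 ÷ 2 = 420 remainder 1
420 ÷ 2 = 210 remainder 0
210 ÷ 2 = 105 remainder 0
105 ÷ 2 = 52 remainder 1
52 ÷ 2 = 26 remainder 0
26 ÷ 2 = 13 remainder 0
13 ÷ 2 = 6 remainder 1
6 ÷ 2 = 3 remainder 0
3 ÷ 2 = 1 remainder 1
1 ÷ 2 = 0 remainder 1
Reading remainders bottom-up:
= 1101001001000100


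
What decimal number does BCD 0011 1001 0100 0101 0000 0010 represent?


Each 4-bit group → digit:
  0011 → 3
  1001 → 9
  0100 → 4
  0101 → 5
  0000 → 0
  0010 → 2
= 394502


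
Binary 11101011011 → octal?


Group into 3-bit groups: 011101011011
  011 = 3
  101 = 5
  011 = 3
  011 = 3
= 0o3533


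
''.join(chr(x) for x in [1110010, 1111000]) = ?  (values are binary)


Codes (binary): 1110010 1111000
Per-code ASCII lookup:
  1110010 = 114  (range 97-122: lowercase, 114 - 97 = 17) → 'r'
  1111000 = 120  (range 97-122: lowercase, 120 - 97 = 23) → 'x'
= 'rx'


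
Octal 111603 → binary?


Each octal digit → 3 binary bits:
  1 = 001
  1 = 001
  1 = 001
  6 = 110
  0 = 000
  3 = 011
Concatenate: 001 001 001 110 000 011
= 001001001110000011


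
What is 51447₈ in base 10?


Positional values:
Position 0: 7 × 8^0 = 7
Position 1: 4 × 8^1 = 32
Position 2: 4 × 8^2 = 256
Position 3: 1 × 8^3 = 512
Position 4: 5 × 8^4 = 20480
Sum = 7 + 32 + 256 + 512 + 20480
= 21287


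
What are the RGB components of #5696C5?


Hex: #5696C5
R = 56₁₆ = 86
G = 96₁₆ = 150
B = C5₁₆ = 197
= RGB(86, 150, 197)


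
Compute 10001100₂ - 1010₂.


Align and subtract column by column (LSB to MSB, borrowing when needed):
  10001100
- 00001010
  --------
  col 0: (0 - 0 borrow-in) - 0 → 0 - 0 = 0, borrow out 0
  col 1: (0 - 0 borrow-in) - 1 → borrow from next column: (0+2) - 1 = 1, borrow out 1
  col 2: (1 - 1 borrow-in) - 0 → 0 - 0 = 0, borrow out 0
  col 3: (1 - 0 borrow-in) - 1 → 1 - 1 = 0, borrow out 0
  col 4: (0 - 0 borrow-in) - 0 → 0 - 0 = 0, borrow out 0
  col 5: (0 - 0 borrow-in) - 0 → 0 - 0 = 0, borrow out 0
  col 6: (0 - 0 borrow-in) - 0 → 0 - 0 = 0, borrow out 0
  col 7: (1 - 0 borrow-in) - 0 → 1 - 0 = 1, borrow out 0
Reading bits MSB→LSB: 10000010
Strip leading zeros: 10000010
= 10000010


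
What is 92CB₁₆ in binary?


Each hex digit → 4 binary bits:
  9 = 1001
  2 = 0010
  C = 1100
  B = 1011
Concatenate: 1001 0010 1100 1011
= 1001001011001011


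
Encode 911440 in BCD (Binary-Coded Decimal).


Each digit → 4-bit binary:
  9 → 1001
  1 → 0001
  1 → 0001
  4 → 0100
  4 → 0100
  0 → 0000
= 1001 0001 0001 0100 0100 0000


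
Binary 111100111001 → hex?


Group into 4-bit nibbles: 111100111001
  1111 = F
  0011 = 3
  1001 = 9
= 0xF39


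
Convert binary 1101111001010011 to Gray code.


Binary: 1101111001010011
Gray code: G = B XOR (B >> 1)
B >> 1 = 0110111100101001
1101111001010011 XOR 0110111100101001:
  1 XOR 0 = 1
  1 XOR 1 = 0
  0 XOR 1 = 1
  1 XOR 0 = 1
  1 XOR 1 = 0
  1 XOR 1 = 0
  1 XOR 1 = 0
  0 XOR 1 = 1
  0 XOR 0 = 0
  1 XOR 0 = 1
  0 XOR 1 = 1
  1 XOR 0 = 1
  0 XOR 1 = 1
  0 XOR 0 = 0
  1 XOR 0 = 1
  1 XOR 1 = 0
= 1011000101111010


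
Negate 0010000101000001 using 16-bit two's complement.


Original: 0010000101000001
Step 1 - Invert all bits: 1101111010111110
Step 2 - Add 1: 1101111010111110 + 1
= 1101111010111111 (represents -8513)


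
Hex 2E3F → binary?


Each hex digit → 4 binary bits:
  2 = 0010
  E = 1110
  3 = 0011
  F = 1111
Concatenate: 0010 1110 0011 1111
= 0010111000111111


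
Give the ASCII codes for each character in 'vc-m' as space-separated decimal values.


String: 'vc-m'  (4 characters)
Per-character ASCII lookup:
  'v': lowercase starts at 97: 'v' = 97 + 21 = 118
  'c': lowercase starts at 97: 'c' = 97 + 2 = 99
  '-': special character: '-' = 45
  'm': lowercase starts at 97: 'm' = 97 + 12 = 109
= 118 99 45 109


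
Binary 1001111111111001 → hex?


Group into 4-bit nibbles: 1001111111111001
  1001 = 9
  1111 = F
  1111 = F
  1001 = 9
= 0x9FF9


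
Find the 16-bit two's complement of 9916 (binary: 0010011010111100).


Original: 0010011010111100
Step 1 - Invert all bits: 1101100101000011
Step 2 - Add 1: 1101100101000011 + 1
= 1101100101000100 (represents -9916)


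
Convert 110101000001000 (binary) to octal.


Group into 3-bit groups: 110101000001000
  110 = 6
  101 = 5
  000 = 0
  001 = 1
  000 = 0
= 0o65010


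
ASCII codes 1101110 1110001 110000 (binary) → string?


Codes (binary): 1101110 1110001 110000
Per-code ASCII lookup:
  1101110 = 110  (range 97-122: lowercase, 110 - 97 = 13) → 'n'
  1110001 = 113  (range 97-122: lowercase, 113 - 97 = 16) → 'q'
  110000 = 48  (range 48-57: digits, 48 - 48 = 0) → '0'
= 'nq0'


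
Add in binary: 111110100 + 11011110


Align and add column by column (LSB to MSB, carry propagating):
  0111110100
+ 0011011110
  ----------
  col 0: 0 + 0 + 0 (carry in) = 0 → bit 0, carry out 0
  col 1: 0 + 1 + 0 (carry in) = 1 → bit 1, carry out 0
  col 2: 1 + 1 + 0 (carry in) = 2 → bit 0, carry out 1
  col 3: 0 + 1 + 1 (carry in) = 2 → bit 0, carry out 1
  col 4: 1 + 1 + 1 (carry in) = 3 → bit 1, carry out 1
  col 5: 1 + 0 + 1 (carry in) = 2 → bit 0, carry out 1
  col 6: 1 + 1 + 1 (carry in) = 3 → bit 1, carry out 1
  col 7: 1 + 1 + 1 (carry in) = 3 → bit 1, carry out 1
  col 8: 1 + 0 + 1 (carry in) = 2 → bit 0, carry out 1
  col 9: 0 + 0 + 1 (carry in) = 1 → bit 1, carry out 0
Reading bits MSB→LSB: 1011010010
Strip leading zeros: 1011010010
= 1011010010


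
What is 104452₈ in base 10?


Positional values:
Position 0: 2 × 8^0 = 2
Position 1: 5 × 8^1 = 40
Position 2: 4 × 8^2 = 256
Position 3: 4 × 8^3 = 2048
Position 4: 0 × 8^4 = 0
Position 5: 1 × 8^5 = 32768
Sum = 2 + 40 + 256 + 2048 + 0 + 32768
= 35114


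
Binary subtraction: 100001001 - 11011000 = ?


Align and subtract column by column (LSB to MSB, borrowing when needed):
  100001001
- 011011000
  ---------
  col 0: (1 - 0 borrow-in) - 0 → 1 - 0 = 1, borrow out 0
  col 1: (0 - 0 borrow-in) - 0 → 0 - 0 = 0, borrow out 0
  col 2: (0 - 0 borrow-in) - 0 → 0 - 0 = 0, borrow out 0
  col 3: (1 - 0 borrow-in) - 1 → 1 - 1 = 0, borrow out 0
  col 4: (0 - 0 borrow-in) - 1 → borrow from next column: (0+2) - 1 = 1, borrow out 1
  col 5: (0 - 1 borrow-in) - 0 → borrow from next column: (-1+2) - 0 = 1, borrow out 1
  col 6: (0 - 1 borrow-in) - 1 → borrow from next column: (-1+2) - 1 = 0, borrow out 1
  col 7: (0 - 1 borrow-in) - 1 → borrow from next column: (-1+2) - 1 = 0, borrow out 1
  col 8: (1 - 1 borrow-in) - 0 → 0 - 0 = 0, borrow out 0
Reading bits MSB→LSB: 000110001
Strip leading zeros: 110001
= 110001


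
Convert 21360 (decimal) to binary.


Divide by 2 repeatedly:
21360 ÷ 2 = 10680 remainder 0
10680 ÷ 2 = 5340 remainder 0
5340 ÷ 2 = 2670 remainder 0
2670 ÷ 2 = 1335 remainder 0
1335 ÷ 2 = 667 remainder 1
667 ÷ 2 = 333 remainder 1
333 ÷ 2 = 166 remainder 1
166 ÷ 2 = 83 remainder 0
83 ÷ 2 = 41 remainder 1
41 ÷ 2 = 20 remainder 1
20 ÷ 2 = 10 remainder 0
10 ÷ 2 = 5 remainder 0
5 ÷ 2 = 2 remainder 1
2 ÷ 2 = 1 remainder 0
1 ÷ 2 = 0 remainder 1
Reading remainders bottom-up:
= 101001101110000


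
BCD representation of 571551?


Each digit → 4-bit binary:
  5 → 0101
  7 → 0111
  1 → 0001
  5 → 0101
  5 → 0101
  1 → 0001
= 0101 0111 0001 0101 0101 0001


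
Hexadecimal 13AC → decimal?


Positional values:
Position 0: C × 16^0 = 12 × 1 = 12
Position 1: A × 16^1 = 10 × 16 = 160
Position 2: 3 × 16^2 = 3 × 256 = 768
Position 3: 1 × 16^3 = 1 × 4096 = 4096
Sum = 12 + 160 + 768 + 4096
= 5036


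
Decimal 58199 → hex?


Divide by 16 repeatedly:
58199 ÷ 16 = 3637 remainder 7 (7)
3637 ÷ 16 = 227 remainder 5 (5)
227 ÷ 16 = 14 remainder 3 (3)
14 ÷ 16 = 0 remainder 14 (E)
Reading remainders bottom-up:
= 0xE357


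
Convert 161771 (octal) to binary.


Each octal digit → 3 binary bits:
  1 = 001
  6 = 110
  1 = 001
  7 = 111
  7 = 111
  1 = 001
Concatenate: 001 110 001 111 111 001
= 001110001111111001


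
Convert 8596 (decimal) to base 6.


Divide by 6 repeatedly:
8596 ÷ 6 = 1432 remainder 4
1432 ÷ 6 = 238 remainder 4
238 ÷ 6 = 39 remainder 4
39 ÷ 6 = 6 remainder 3
6 ÷ 6 = 1 remainder 0
1 ÷ 6 = 0 remainder 1
Reading remainders bottom-up:
= 103444


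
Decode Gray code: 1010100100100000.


Gray code: 1010100100100000
MSB stays the same: 1
Each subsequent bit = prev_binary XOR current_gray:
  B[1] = 1 XOR 0 = 1
  B[2] = 1 XOR 1 = 0
  B[3] = 0 XOR 0 = 0
  B[4] = 0 XOR 1 = 1
  B[5] = 1 XOR 0 = 1
  B[6] = 1 XOR 0 = 1
  B[7] = 1 XOR 1 = 0
  B[8] = 0 XOR 0 = 0
  B[9] = 0 XOR 0 = 0
  B[10] = 0 XOR 1 = 1
  B[11] = 1 XOR 0 = 1
  B[12] = 1 XOR 0 = 1
  B[13] = 1 XOR 0 = 1
  B[14] = 1 XOR 0 = 1
  B[15] = 1 XOR 0 = 1
= 1100111000111111 (52799 decimal)


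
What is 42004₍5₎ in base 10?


Positional values (base 5):
  4 × 5^0 = 4 × 1 = 4
  0 × 5^1 = 0 × 5 = 0
  0 × 5^2 = 0 × 25 = 0
  2 × 5^3 = 2 × 125 = 250
  4 × 5^4 = 4 × 625 = 2500
Sum = 4 + 0 + 0 + 250 + 2500
= 2754


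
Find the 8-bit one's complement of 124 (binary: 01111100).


Original: 01111100
Invert all bits:
  bit 0: 0 → 1
  bit 1: 1 → 0
  bit 2: 1 → 0
  bit 3: 1 → 0
  bit 4: 1 → 0
  bit 5: 1 → 0
  bit 6: 0 → 1
  bit 7: 0 → 1
= 10000011


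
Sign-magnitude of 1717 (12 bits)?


Sign bit: 0 (positive)
Magnitude: 1717 = 11010110101
= 011010110101


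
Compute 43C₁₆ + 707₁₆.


Align and add column by column (LSB to MSB, each column mod 16 with carry):
  043C
+ 0707
  ----
  col 0: C(12) + 7(7) + 0 (carry in) = 19 → 3(3), carry out 1
  col 1: 3(3) + 0(0) + 1 (carry in) = 4 → 4(4), carry out 0
  col 2: 4(4) + 7(7) + 0 (carry in) = 11 → B(11), carry out 0
  col 3: 0(0) + 0(0) + 0 (carry in) = 0 → 0(0), carry out 0
Reading digits MSB→LSB: 0B43
Strip leading zeros: B43
= 0xB43


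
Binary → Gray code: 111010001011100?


Binary: 111010001011100
Gray code: G = B XOR (B >> 1)
B >> 1 = 011101000101110
111010001011100 XOR 011101000101110:
  1 XOR 0 = 1
  1 XOR 1 = 0
  1 XOR 1 = 0
  0 XOR 1 = 1
  1 XOR 0 = 1
  0 XOR 1 = 1
  0 XOR 0 = 0
  0 XOR 0 = 0
  1 XOR 0 = 1
  0 XOR 1 = 1
  1 XOR 0 = 1
  1 XOR 1 = 0
  1 XOR 1 = 0
  0 XOR 1 = 1
  0 XOR 0 = 0
= 100111001110010


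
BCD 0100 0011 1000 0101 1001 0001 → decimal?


Each 4-bit group → digit:
  0100 → 4
  0011 → 3
  1000 → 8
  0101 → 5
  1001 → 9
  0001 → 1
= 438591


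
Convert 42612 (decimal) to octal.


Divide by 8 repeatedly:
42612 ÷ 8 = 5326 remainder 4
5326 ÷ 8 = 665 remainder 6
665 ÷ 8 = 83 remainder 1
83 ÷ 8 = 10 remainder 3
10 ÷ 8 = 1 remainder 2
1 ÷ 8 = 0 remainder 1
Reading remainders bottom-up:
= 0o123164


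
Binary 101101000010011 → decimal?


Positional values:
Bit 0: 1 × 2^0 = 1
Bit 1: 1 × 2^1 = 2
Bit 4: 1 × 2^4 = 16
Bit 9: 1 × 2^9 = 512
Bit 11: 1 × 2^11 = 2048
Bit 12: 1 × 2^12 = 4096
Bit 14: 1 × 2^14 = 16384
Sum = 1 + 2 + 16 + 512 + 2048 + 4096 + 16384
= 23059


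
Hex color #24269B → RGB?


Hex: #24269B
R = 24₁₆ = 36
G = 26₁₆ = 38
B = 9B₁₆ = 155
= RGB(36, 38, 155)


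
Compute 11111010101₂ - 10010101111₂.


Align and subtract column by column (LSB to MSB, borrowing when needed):
  11111010101
- 10010101111
  -----------
  col 0: (1 - 0 borrow-in) - 1 → 1 - 1 = 0, borrow out 0
  col 1: (0 - 0 borrow-in) - 1 → borrow from next column: (0+2) - 1 = 1, borrow out 1
  col 2: (1 - 1 borrow-in) - 1 → borrow from next column: (0+2) - 1 = 1, borrow out 1
  col 3: (0 - 1 borrow-in) - 1 → borrow from next column: (-1+2) - 1 = 0, borrow out 1
  col 4: (1 - 1 borrow-in) - 0 → 0 - 0 = 0, borrow out 0
  col 5: (0 - 0 borrow-in) - 1 → borrow from next column: (0+2) - 1 = 1, borrow out 1
  col 6: (1 - 1 borrow-in) - 0 → 0 - 0 = 0, borrow out 0
  col 7: (1 - 0 borrow-in) - 1 → 1 - 1 = 0, borrow out 0
  col 8: (1 - 0 borrow-in) - 0 → 1 - 0 = 1, borrow out 0
  col 9: (1 - 0 borrow-in) - 0 → 1 - 0 = 1, borrow out 0
  col 10: (1 - 0 borrow-in) - 1 → 1 - 1 = 0, borrow out 0
Reading bits MSB→LSB: 01100100110
Strip leading zeros: 1100100110
= 1100100110


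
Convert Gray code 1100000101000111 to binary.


Gray code: 1100000101000111
MSB stays the same: 1
Each subsequent bit = prev_binary XOR current_gray:
  B[1] = 1 XOR 1 = 0
  B[2] = 0 XOR 0 = 0
  B[3] = 0 XOR 0 = 0
  B[4] = 0 XOR 0 = 0
  B[5] = 0 XOR 0 = 0
  B[6] = 0 XOR 0 = 0
  B[7] = 0 XOR 1 = 1
  B[8] = 1 XOR 0 = 1
  B[9] = 1 XOR 1 = 0
  B[10] = 0 XOR 0 = 0
  B[11] = 0 XOR 0 = 0
  B[12] = 0 XOR 0 = 0
  B[13] = 0 XOR 1 = 1
  B[14] = 1 XOR 1 = 0
  B[15] = 0 XOR 1 = 1
= 1000000110000101 (33157 decimal)


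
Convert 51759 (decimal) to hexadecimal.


Divide by 16 repeatedly:
51759 ÷ 16 = 3234 remainder 15 (F)
3234 ÷ 16 = 202 remainder 2 (2)
202 ÷ 16 = 12 remainder 10 (A)
12 ÷ 16 = 0 remainder 12 (C)
Reading remainders bottom-up:
= 0xCA2F


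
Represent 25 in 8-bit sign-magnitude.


Sign bit: 0 (positive)
Magnitude: 25 = 0011001
= 00011001


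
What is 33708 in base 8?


Divide by 8 repeatedly:
33708 ÷ 8 = 4213 remainder 4
4213 ÷ 8 = 526 remainder 5
526 ÷ 8 = 65 remainder 6
65 ÷ 8 = 8 remainder 1
8 ÷ 8 = 1 remainder 0
1 ÷ 8 = 0 remainder 1
Reading remainders bottom-up:
= 0o101654


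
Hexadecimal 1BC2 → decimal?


Positional values:
Position 0: 2 × 16^0 = 2 × 1 = 2
Position 1: C × 16^1 = 12 × 16 = 192
Position 2: B × 16^2 = 11 × 256 = 2816
Position 3: 1 × 16^3 = 1 × 4096 = 4096
Sum = 2 + 192 + 2816 + 4096
= 7106


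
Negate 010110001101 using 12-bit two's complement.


Original: 010110001101
Step 1 - Invert all bits: 101001110010
Step 2 - Add 1: 101001110010 + 1
= 101001110011 (represents -1421)


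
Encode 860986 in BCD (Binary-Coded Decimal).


Each digit → 4-bit binary:
  8 → 1000
  6 → 0110
  0 → 0000
  9 → 1001
  8 → 1000
  6 → 0110
= 1000 0110 0000 1001 1000 0110


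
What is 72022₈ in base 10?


Positional values:
Position 0: 2 × 8^0 = 2
Position 1: 2 × 8^1 = 16
Position 2: 0 × 8^2 = 0
Position 3: 2 × 8^3 = 1024
Position 4: 7 × 8^4 = 28672
Sum = 2 + 16 + 0 + 1024 + 28672
= 29714


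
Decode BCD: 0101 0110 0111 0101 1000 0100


Each 4-bit group → digit:
  0101 → 5
  0110 → 6
  0111 → 7
  0101 → 5
  1000 → 8
  0100 → 4
= 567584


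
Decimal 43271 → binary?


Divide by 2 repeatedly:
43271 ÷ 2 = 21635 remainder 1
21635 ÷ 2 = 10817 remainder 1
10817 ÷ 2 = 5408 remainder 1
5408 ÷ 2 = 2704 remainder 0
2704 ÷ 2 = 1352 remainder 0
1352 ÷ 2 = 676 remainder 0
676 ÷ 2 = 338 remainder 0
338 ÷ 2 = 169 remainder 0
169 ÷ 2 = 84 remainder 1
84 ÷ 2 = 42 remainder 0
42 ÷ 2 = 21 remainder 0
21 ÷ 2 = 10 remainder 1
10 ÷ 2 = 5 remainder 0
5 ÷ 2 = 2 remainder 1
2 ÷ 2 = 1 remainder 0
1 ÷ 2 = 0 remainder 1
Reading remainders bottom-up:
= 1010100100000111


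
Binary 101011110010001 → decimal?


Positional values:
Bit 0: 1 × 2^0 = 1
Bit 4: 1 × 2^4 = 16
Bit 7: 1 × 2^7 = 128
Bit 8: 1 × 2^8 = 256
Bit 9: 1 × 2^9 = 512
Bit 10: 1 × 2^10 = 1024
Bit 12: 1 × 2^12 = 4096
Bit 14: 1 × 2^14 = 16384
Sum = 1 + 16 + 128 + 256 + 512 + 1024 + 4096 + 16384
= 22417


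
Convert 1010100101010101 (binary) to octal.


Group into 3-bit groups: 001010100101010101
  001 = 1
  010 = 2
  100 = 4
  101 = 5
  010 = 2
  101 = 5
= 0o124525


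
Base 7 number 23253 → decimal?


Positional values (base 7):
  3 × 7^0 = 3 × 1 = 3
  5 × 7^1 = 5 × 7 = 35
  2 × 7^2 = 2 × 49 = 98
  3 × 7^3 = 3 × 343 = 1029
  2 × 7^4 = 2 × 2401 = 4802
Sum = 3 + 35 + 98 + 1029 + 4802
= 5967


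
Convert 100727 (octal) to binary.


Each octal digit → 3 binary bits:
  1 = 001
  0 = 000
  0 = 000
  7 = 111
  2 = 010
  7 = 111
Concatenate: 001 000 000 111 010 111
= 001000000111010111


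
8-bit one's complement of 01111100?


Original: 01111100
Invert all bits:
  bit 0: 0 → 1
  bit 1: 1 → 0
  bit 2: 1 → 0
  bit 3: 1 → 0
  bit 4: 1 → 0
  bit 5: 1 → 0
  bit 6: 0 → 1
  bit 7: 0 → 1
= 10000011


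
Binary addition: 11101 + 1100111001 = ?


Align and add column by column (LSB to MSB, carry propagating):
  00000011101
+ 01100111001
  -----------
  col 0: 1 + 1 + 0 (carry in) = 2 → bit 0, carry out 1
  col 1: 0 + 0 + 1 (carry in) = 1 → bit 1, carry out 0
  col 2: 1 + 0 + 0 (carry in) = 1 → bit 1, carry out 0
  col 3: 1 + 1 + 0 (carry in) = 2 → bit 0, carry out 1
  col 4: 1 + 1 + 1 (carry in) = 3 → bit 1, carry out 1
  col 5: 0 + 1 + 1 (carry in) = 2 → bit 0, carry out 1
  col 6: 0 + 0 + 1 (carry in) = 1 → bit 1, carry out 0
  col 7: 0 + 0 + 0 (carry in) = 0 → bit 0, carry out 0
  col 8: 0 + 1 + 0 (carry in) = 1 → bit 1, carry out 0
  col 9: 0 + 1 + 0 (carry in) = 1 → bit 1, carry out 0
  col 10: 0 + 0 + 0 (carry in) = 0 → bit 0, carry out 0
Reading bits MSB→LSB: 01101010110
Strip leading zeros: 1101010110
= 1101010110


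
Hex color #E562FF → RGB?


Hex: #E562FF
R = E5₁₆ = 229
G = 62₁₆ = 98
B = FF₁₆ = 255
= RGB(229, 98, 255)


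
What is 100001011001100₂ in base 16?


Group into 4-bit nibbles: 0100001011001100
  0100 = 4
  0010 = 2
  1100 = C
  1100 = C
= 0x42CC


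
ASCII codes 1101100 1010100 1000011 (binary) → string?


Codes (binary): 1101100 1010100 1000011
Per-code ASCII lookup:
  1101100 = 108  (range 97-122: lowercase, 108 - 97 = 11) → 'l'
  1010100 = 84  (range 65-90: uppercase, 84 - 65 = 19) → 'T'
  1000011 = 67  (range 65-90: uppercase, 67 - 65 = 2) → 'C'
= 'lTC'


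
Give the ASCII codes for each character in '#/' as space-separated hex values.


String: '#/'  (2 characters)
Per-character ASCII lookup:
  '#': special character: '#' = 35 → 0x23
  '/': special character: '/' = 47 → 0x2F
= 0x23 0x2F


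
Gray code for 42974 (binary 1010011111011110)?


Binary: 1010011111011110
Gray code: G = B XOR (B >> 1)
B >> 1 = 0101001111101111
1010011111011110 XOR 0101001111101111:
  1 XOR 0 = 1
  0 XOR 1 = 1
  1 XOR 0 = 1
  0 XOR 1 = 1
  0 XOR 0 = 0
  1 XOR 0 = 1
  1 XOR 1 = 0
  1 XOR 1 = 0
  1 XOR 1 = 0
  1 XOR 1 = 0
  0 XOR 1 = 1
  1 XOR 0 = 1
  1 XOR 1 = 0
  1 XOR 1 = 0
  1 XOR 1 = 0
  0 XOR 1 = 1
= 1111010000110001


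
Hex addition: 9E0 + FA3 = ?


Align and add column by column (LSB to MSB, each column mod 16 with carry):
  09E0
+ 0FA3
  ----
  col 0: 0(0) + 3(3) + 0 (carry in) = 3 → 3(3), carry out 0
  col 1: E(14) + A(10) + 0 (carry in) = 24 → 8(8), carry out 1
  col 2: 9(9) + F(15) + 1 (carry in) = 25 → 9(9), carry out 1
  col 3: 0(0) + 0(0) + 1 (carry in) = 1 → 1(1), carry out 0
Reading digits MSB→LSB: 1983
Strip leading zeros: 1983
= 0x1983


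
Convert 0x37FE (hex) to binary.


Each hex digit → 4 binary bits:
  3 = 0011
  7 = 0111
  F = 1111
  E = 1110
Concatenate: 0011 0111 1111 1110
= 0011011111111110


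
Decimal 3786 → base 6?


Divide by 6 repeatedly:
3786 ÷ 6 = 631 remainder 0
631 ÷ 6 = 105 remainder 1
105 ÷ 6 = 17 remainder 3
17 ÷ 6 = 2 remainder 5
2 ÷ 6 = 0 remainder 2
Reading remainders bottom-up:
= 25310


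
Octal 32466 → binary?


Each octal digit → 3 binary bits:
  3 = 011
  2 = 010
  4 = 100
  6 = 110
  6 = 110
Concatenate: 011 010 100 110 110
= 011010100110110


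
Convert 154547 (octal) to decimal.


Positional values:
Position 0: 7 × 8^0 = 7
Position 1: 4 × 8^1 = 32
Position 2: 5 × 8^2 = 320
Position 3: 4 × 8^3 = 2048
Position 4: 5 × 8^4 = 20480
Position 5: 1 × 8^5 = 32768
Sum = 7 + 32 + 320 + 2048 + 20480 + 32768
= 55655


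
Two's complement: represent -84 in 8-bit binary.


Original: 01010100
Step 1 - Invert all bits: 10101011
Step 2 - Add 1: 10101011 + 1
= 10101100 (represents -84)


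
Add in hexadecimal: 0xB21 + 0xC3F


Align and add column by column (LSB to MSB, each column mod 16 with carry):
  0B21
+ 0C3F
  ----
  col 0: 1(1) + F(15) + 0 (carry in) = 16 → 0(0), carry out 1
  col 1: 2(2) + 3(3) + 1 (carry in) = 6 → 6(6), carry out 0
  col 2: B(11) + C(12) + 0 (carry in) = 23 → 7(7), carry out 1
  col 3: 0(0) + 0(0) + 1 (carry in) = 1 → 1(1), carry out 0
Reading digits MSB→LSB: 1760
Strip leading zeros: 1760
= 0x1760


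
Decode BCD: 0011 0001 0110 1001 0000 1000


Each 4-bit group → digit:
  0011 → 3
  0001 → 1
  0110 → 6
  1001 → 9
  0000 → 0
  1000 → 8
= 316908


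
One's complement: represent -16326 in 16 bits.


Original: 0011111111000110
Invert all bits:
  bit 0: 0 → 1
  bit 1: 0 → 1
  bit 2: 1 → 0
  bit 3: 1 → 0
  bit 4: 1 → 0
  bit 5: 1 → 0
  bit 6: 1 → 0
  bit 7: 1 → 0
  bit 8: 1 → 0
  bit 9: 1 → 0
  bit 10: 0 → 1
  bit 11: 0 → 1
  bit 12: 0 → 1
  bit 13: 1 → 0
  bit 14: 1 → 0
  bit 15: 0 → 1
= 1100000000111001


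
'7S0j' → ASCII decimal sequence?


String: '7S0j'  (4 characters)
Per-character ASCII lookup:
  '7': digits start at 48: '7' = 48 + 7 = 55
  'S': uppercase starts at 65: 'S' = 65 + 18 = 83
  '0': digits start at 48: '0' = 48 + 0 = 48
  'j': lowercase starts at 97: 'j' = 97 + 9 = 106
= 55 83 48 106


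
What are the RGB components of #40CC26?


Hex: #40CC26
R = 40₁₆ = 64
G = CC₁₆ = 204
B = 26₁₆ = 38
= RGB(64, 204, 38)


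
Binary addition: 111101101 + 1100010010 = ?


Align and add column by column (LSB to MSB, carry propagating):
  00111101101
+ 01100010010
  -----------
  col 0: 1 + 0 + 0 (carry in) = 1 → bit 1, carry out 0
  col 1: 0 + 1 + 0 (carry in) = 1 → bit 1, carry out 0
  col 2: 1 + 0 + 0 (carry in) = 1 → bit 1, carry out 0
  col 3: 1 + 0 + 0 (carry in) = 1 → bit 1, carry out 0
  col 4: 0 + 1 + 0 (carry in) = 1 → bit 1, carry out 0
  col 5: 1 + 0 + 0 (carry in) = 1 → bit 1, carry out 0
  col 6: 1 + 0 + 0 (carry in) = 1 → bit 1, carry out 0
  col 7: 1 + 0 + 0 (carry in) = 1 → bit 1, carry out 0
  col 8: 1 + 1 + 0 (carry in) = 2 → bit 0, carry out 1
  col 9: 0 + 1 + 1 (carry in) = 2 → bit 0, carry out 1
  col 10: 0 + 0 + 1 (carry in) = 1 → bit 1, carry out 0
Reading bits MSB→LSB: 10011111111
Strip leading zeros: 10011111111
= 10011111111


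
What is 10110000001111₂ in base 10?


Positional values:
Bit 0: 1 × 2^0 = 1
Bit 1: 1 × 2^1 = 2
Bit 2: 1 × 2^2 = 4
Bit 3: 1 × 2^3 = 8
Bit 10: 1 × 2^10 = 1024
Bit 11: 1 × 2^11 = 2048
Bit 13: 1 × 2^13 = 8192
Sum = 1 + 2 + 4 + 8 + 1024 + 2048 + 8192
= 11279


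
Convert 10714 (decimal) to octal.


Divide by 8 repeatedly:
10714 ÷ 8 = 1339 remainder 2
1339 ÷ 8 = 167 remainder 3
167 ÷ 8 = 20 remainder 7
20 ÷ 8 = 2 remainder 4
2 ÷ 8 = 0 remainder 2
Reading remainders bottom-up:
= 0o24732


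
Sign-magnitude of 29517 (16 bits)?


Sign bit: 0 (positive)
Magnitude: 29517 = 111001101001101
= 0111001101001101


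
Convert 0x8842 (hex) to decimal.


Positional values:
Position 0: 2 × 16^0 = 2 × 1 = 2
Position 1: 4 × 16^1 = 4 × 16 = 64
Position 2: 8 × 16^2 = 8 × 256 = 2048
Position 3: 8 × 16^3 = 8 × 4096 = 32768
Sum = 2 + 64 + 2048 + 32768
= 34882


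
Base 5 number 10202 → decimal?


Positional values (base 5):
  2 × 5^0 = 2 × 1 = 2
  0 × 5^1 = 0 × 5 = 0
  2 × 5^2 = 2 × 25 = 50
  0 × 5^3 = 0 × 125 = 0
  1 × 5^4 = 1 × 625 = 625
Sum = 2 + 0 + 50 + 0 + 625
= 677


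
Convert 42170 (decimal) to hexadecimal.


Divide by 16 repeatedly:
42170 ÷ 16 = 2635 remainder 10 (A)
2635 ÷ 16 = 164 remainder 11 (B)
164 ÷ 16 = 10 remainder 4 (4)
10 ÷ 16 = 0 remainder 10 (A)
Reading remainders bottom-up:
= 0xA4BA


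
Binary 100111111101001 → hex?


Group into 4-bit nibbles: 0100111111101001
  0100 = 4
  1111 = F
  1110 = E
  1001 = 9
= 0x4FE9


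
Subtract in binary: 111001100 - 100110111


Align and subtract column by column (LSB to MSB, borrowing when needed):
  111001100
- 100110111
  ---------
  col 0: (0 - 0 borrow-in) - 1 → borrow from next column: (0+2) - 1 = 1, borrow out 1
  col 1: (0 - 1 borrow-in) - 1 → borrow from next column: (-1+2) - 1 = 0, borrow out 1
  col 2: (1 - 1 borrow-in) - 1 → borrow from next column: (0+2) - 1 = 1, borrow out 1
  col 3: (1 - 1 borrow-in) - 0 → 0 - 0 = 0, borrow out 0
  col 4: (0 - 0 borrow-in) - 1 → borrow from next column: (0+2) - 1 = 1, borrow out 1
  col 5: (0 - 1 borrow-in) - 1 → borrow from next column: (-1+2) - 1 = 0, borrow out 1
  col 6: (1 - 1 borrow-in) - 0 → 0 - 0 = 0, borrow out 0
  col 7: (1 - 0 borrow-in) - 0 → 1 - 0 = 1, borrow out 0
  col 8: (1 - 0 borrow-in) - 1 → 1 - 1 = 0, borrow out 0
Reading bits MSB→LSB: 010010101
Strip leading zeros: 10010101
= 10010101


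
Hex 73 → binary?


Each hex digit → 4 binary bits:
  7 = 0111
  3 = 0011
Concatenate: 0111 0011
= 01110011


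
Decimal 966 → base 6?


Divide by 6 repeatedly:
966 ÷ 6 = 161 remainder 0
161 ÷ 6 = 26 remainder 5
26 ÷ 6 = 4 remainder 2
4 ÷ 6 = 0 remainder 4
Reading remainders bottom-up:
= 4250


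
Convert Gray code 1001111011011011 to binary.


Gray code: 1001111011011011
MSB stays the same: 1
Each subsequent bit = prev_binary XOR current_gray:
  B[1] = 1 XOR 0 = 1
  B[2] = 1 XOR 0 = 1
  B[3] = 1 XOR 1 = 0
  B[4] = 0 XOR 1 = 1
  B[5] = 1 XOR 1 = 0
  B[6] = 0 XOR 1 = 1
  B[7] = 1 XOR 0 = 1
  B[8] = 1 XOR 1 = 0
  B[9] = 0 XOR 1 = 1
  B[10] = 1 XOR 0 = 1
  B[11] = 1 XOR 1 = 0
  B[12] = 0 XOR 1 = 1
  B[13] = 1 XOR 0 = 1
  B[14] = 1 XOR 1 = 0
  B[15] = 0 XOR 1 = 1
= 1110101101101101 (60269 decimal)


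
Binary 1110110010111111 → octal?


Group into 3-bit groups: 001110110010111111
  001 = 1
  110 = 6
  110 = 6
  010 = 2
  111 = 7
  111 = 7
= 0o166277


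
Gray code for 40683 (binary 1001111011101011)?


Binary: 1001111011101011
Gray code: G = B XOR (B >> 1)
B >> 1 = 0100111101110101
1001111011101011 XOR 0100111101110101:
  1 XOR 0 = 1
  0 XOR 1 = 1
  0 XOR 0 = 0
  1 XOR 0 = 1
  1 XOR 1 = 0
  1 XOR 1 = 0
  1 XOR 1 = 0
  0 XOR 1 = 1
  1 XOR 0 = 1
  1 XOR 1 = 0
  1 XOR 1 = 0
  0 XOR 1 = 1
  1 XOR 0 = 1
  0 XOR 1 = 1
  1 XOR 0 = 1
  1 XOR 1 = 0
= 1101000110011110


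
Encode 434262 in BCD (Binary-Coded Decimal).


Each digit → 4-bit binary:
  4 → 0100
  3 → 0011
  4 → 0100
  2 → 0010
  6 → 0110
  2 → 0010
= 0100 0011 0100 0010 0110 0010


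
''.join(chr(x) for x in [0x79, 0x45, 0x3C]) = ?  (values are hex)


Codes (hex): 0x79 0x45 0x3C
Per-code ASCII lookup:
  0x79 = 121  (range 97-122: lowercase, 121 - 97 = 24) → 'y'
  0x45 = 69  (range 65-90: uppercase, 69 - 65 = 4) → 'E'
  0x3C = 60  (special character) → '<'
= 'yE<'


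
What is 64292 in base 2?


Divide by 2 repeatedly:
64292 ÷ 2 = 32146 remainder 0
32146 ÷ 2 = 16073 remainder 0
16073 ÷ 2 = 8036 remainder 1
8036 ÷ 2 = 4018 remainder 0
4018 ÷ 2 = 2009 remainder 0
2009 ÷ 2 = 1004 remainder 1
1004 ÷ 2 = 502 remainder 0
502 ÷ 2 = 251 remainder 0
251 ÷ 2 = 125 remainder 1
125 ÷ 2 = 62 remainder 1
62 ÷ 2 = 31 remainder 0
31 ÷ 2 = 15 remainder 1
15 ÷ 2 = 7 remainder 1
7 ÷ 2 = 3 remainder 1
3 ÷ 2 = 1 remainder 1
1 ÷ 2 = 0 remainder 1
Reading remainders bottom-up:
= 1111101100100100


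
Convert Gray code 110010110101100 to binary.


Gray code: 110010110101100
MSB stays the same: 1
Each subsequent bit = prev_binary XOR current_gray:
  B[1] = 1 XOR 1 = 0
  B[2] = 0 XOR 0 = 0
  B[3] = 0 XOR 0 = 0
  B[4] = 0 XOR 1 = 1
  B[5] = 1 XOR 0 = 1
  B[6] = 1 XOR 1 = 0
  B[7] = 0 XOR 1 = 1
  B[8] = 1 XOR 0 = 1
  B[9] = 1 XOR 1 = 0
  B[10] = 0 XOR 0 = 0
  B[11] = 0 XOR 1 = 1
  B[12] = 1 XOR 1 = 0
  B[13] = 0 XOR 0 = 0
  B[14] = 0 XOR 0 = 0
= 100011011001000 (18120 decimal)


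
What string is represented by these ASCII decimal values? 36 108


Codes (decimal): 36 108
Per-code ASCII lookup:
  36  (special character) → '$'
  108  (range 97-122: lowercase, 108 - 97 = 11) → 'l'
= '$l'


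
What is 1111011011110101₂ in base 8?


Group into 3-bit groups: 001111011011110101
  001 = 1
  111 = 7
  011 = 3
  011 = 3
  110 = 6
  101 = 5
= 0o173365


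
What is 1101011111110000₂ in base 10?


Positional values:
Bit 4: 1 × 2^4 = 16
Bit 5: 1 × 2^5 = 32
Bit 6: 1 × 2^6 = 64
Bit 7: 1 × 2^7 = 128
Bit 8: 1 × 2^8 = 256
Bit 9: 1 × 2^9 = 512
Bit 10: 1 × 2^10 = 1024
Bit 12: 1 × 2^12 = 4096
Bit 14: 1 × 2^14 = 16384
Bit 15: 1 × 2^15 = 32768
Sum = 16 + 32 + 64 + 128 + 256 + 512 + 1024 + 4096 + 16384 + 32768
= 55280


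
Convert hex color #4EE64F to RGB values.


Hex: #4EE64F
R = 4E₁₆ = 78
G = E6₁₆ = 230
B = 4F₁₆ = 79
= RGB(78, 230, 79)


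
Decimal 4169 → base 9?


Divide by 9 repeatedly:
4169 ÷ 9 = 463 remainder 2
463 ÷ 9 = 51 remainder 4
51 ÷ 9 = 5 remainder 6
5 ÷ 9 = 0 remainder 5
Reading remainders bottom-up:
= 5642
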